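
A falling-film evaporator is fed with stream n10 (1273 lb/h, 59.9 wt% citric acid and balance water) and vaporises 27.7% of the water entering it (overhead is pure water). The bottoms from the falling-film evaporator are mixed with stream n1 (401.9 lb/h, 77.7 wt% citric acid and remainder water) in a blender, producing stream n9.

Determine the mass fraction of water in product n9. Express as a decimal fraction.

Vapour removed = 0.277×0.401×1273 = 141.4 lb/h; concentrate = 1131.6 lb/h.
water reaching the mixer = 369.07 (from concentrate) + 401.9×0.223 = 458.7 lb/h.
Product flow = 1131.6 + 401.9 = 1533.5 lb/h; water fraction = 0.2991.

0.2991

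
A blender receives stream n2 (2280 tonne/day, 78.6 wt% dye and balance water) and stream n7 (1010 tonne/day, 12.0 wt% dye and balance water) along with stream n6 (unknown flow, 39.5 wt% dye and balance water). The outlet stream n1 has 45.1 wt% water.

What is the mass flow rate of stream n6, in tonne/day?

Let n6 be the unknown flow. Total out = 3290 + n6.
water balance: 1376.7 + 0.605·n6 = 0.451·(3290 + n6)
(0.605 − 0.451)·n6 = 0.451×3290 − 1376.7 = 107.07
n6 = 107.07 / 0.154 = 695.26 tonne/day

695.3 tonne/day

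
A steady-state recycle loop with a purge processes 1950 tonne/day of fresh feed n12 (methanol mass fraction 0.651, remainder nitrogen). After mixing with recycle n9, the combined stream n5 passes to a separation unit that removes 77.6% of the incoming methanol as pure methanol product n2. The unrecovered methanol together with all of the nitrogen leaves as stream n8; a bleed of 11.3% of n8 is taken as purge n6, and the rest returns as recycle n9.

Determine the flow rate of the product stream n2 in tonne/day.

methanol in n5: m_A = 1950×0.651 + (1−0.113)·(1−0.776)·m_A, so m_A = 1269.5/0.8013 = 1584.2 tonne/day.
Product n2 = 0.776×1584.2 = 1229.4 tonne/day.

1229 tonne/day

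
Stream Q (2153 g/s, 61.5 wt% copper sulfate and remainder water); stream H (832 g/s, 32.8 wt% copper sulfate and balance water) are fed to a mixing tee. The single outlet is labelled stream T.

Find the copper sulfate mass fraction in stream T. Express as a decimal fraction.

Total flow out = 2153 + 832 = 2985 g/s.
copper sulfate in = 2153×0.615 + 832×0.328 = 1597 g/s.
copper sulfate mass fraction in T = 1597/2985 = 0.535.

0.535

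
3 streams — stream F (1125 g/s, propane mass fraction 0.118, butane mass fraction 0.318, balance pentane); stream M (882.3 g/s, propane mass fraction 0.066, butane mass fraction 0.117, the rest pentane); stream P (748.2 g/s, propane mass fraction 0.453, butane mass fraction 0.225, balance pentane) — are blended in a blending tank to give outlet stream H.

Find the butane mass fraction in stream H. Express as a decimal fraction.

Total flow out = 1125 + 882.3 + 748.2 = 2755.5 g/s.
butane in = 1125×0.318 + 882.3×0.117 + 748.2×0.225 = 629.32 g/s.
butane mass fraction in H = 629.32/2755.5 = 0.228.

0.228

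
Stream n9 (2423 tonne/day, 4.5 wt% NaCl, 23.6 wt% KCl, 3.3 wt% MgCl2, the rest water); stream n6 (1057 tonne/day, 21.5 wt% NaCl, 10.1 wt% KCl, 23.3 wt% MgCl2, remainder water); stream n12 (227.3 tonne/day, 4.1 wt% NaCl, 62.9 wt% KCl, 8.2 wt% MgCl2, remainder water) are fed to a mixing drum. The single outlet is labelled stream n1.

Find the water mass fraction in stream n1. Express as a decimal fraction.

Total flow out = 2423 + 1057 + 227.3 = 3707.3 tonne/day.
water in = 2423×0.686 + 1057×0.451 + 227.3×0.248 = 2195.3 tonne/day.
water mass fraction in n1 = 2195.3/3707.3 = 0.592.

0.592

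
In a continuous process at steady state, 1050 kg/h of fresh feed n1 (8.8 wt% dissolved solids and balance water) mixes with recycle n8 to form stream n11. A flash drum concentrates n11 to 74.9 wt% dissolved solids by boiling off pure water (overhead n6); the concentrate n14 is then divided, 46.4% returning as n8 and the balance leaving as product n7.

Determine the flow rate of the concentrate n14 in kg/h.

230.2 kg/h

Overall dissolved solids balance (none leaves overhead): dissolved solids in fresh feed = dissolved solids in product, i.e. 1050×0.088 = (1−0.464)·n14·0.749.
n14 = 92.4/(0.749×0.536) = 230.16 kg/h.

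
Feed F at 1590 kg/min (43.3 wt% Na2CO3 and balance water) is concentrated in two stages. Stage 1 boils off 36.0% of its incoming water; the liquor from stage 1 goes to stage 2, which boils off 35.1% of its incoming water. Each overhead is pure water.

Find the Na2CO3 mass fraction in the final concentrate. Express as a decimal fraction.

water in feed = 1590×0.567 = 901.53 kg/min.
After stage 1: water left = (1−0.360)×901.53 = 576.98; stream total = 1265.4 kg/min.
After stage 2: water left = (1−0.351)×576.98 = 374.46; final concentrate = 1062.9 kg/min.
Na2CO3 fraction = 688.47/1062.9 = 0.648.

0.648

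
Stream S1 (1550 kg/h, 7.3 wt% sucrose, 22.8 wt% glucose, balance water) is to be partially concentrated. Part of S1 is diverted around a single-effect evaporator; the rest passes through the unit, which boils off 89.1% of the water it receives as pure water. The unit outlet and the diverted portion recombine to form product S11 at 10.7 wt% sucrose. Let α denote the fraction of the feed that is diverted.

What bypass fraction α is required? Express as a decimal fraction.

0.490

All 1550×0.073 = 113.15 kg/h of sucrose reaches S11, so S11 = 113.15/0.107 = 1057.5 kg/h and vapour = 492.52 kg/h.
The evaporator receives (1−α)·1550 of feed at 0.699 water and removes 0.891 of that water:
0.891×0.699×(1−α)×1550 = 492.52
(1−α) = 492.52/965.35 = 0.5102;  α = 0.4898.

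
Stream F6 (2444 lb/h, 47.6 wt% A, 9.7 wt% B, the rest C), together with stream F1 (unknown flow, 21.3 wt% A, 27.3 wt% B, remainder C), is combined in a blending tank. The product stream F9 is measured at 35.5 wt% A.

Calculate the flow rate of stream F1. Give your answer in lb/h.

2083 lb/h

Let F1 be the unknown flow. Total out = 2444 + F1.
A balance: 1163.3 + 0.213·F1 = 0.355·(2444 + F1)
(0.213 − 0.355)·F1 = 0.355×2444 − 1163.3 = -295.72
F1 = -295.72 / -0.142 = 2082.6 lb/h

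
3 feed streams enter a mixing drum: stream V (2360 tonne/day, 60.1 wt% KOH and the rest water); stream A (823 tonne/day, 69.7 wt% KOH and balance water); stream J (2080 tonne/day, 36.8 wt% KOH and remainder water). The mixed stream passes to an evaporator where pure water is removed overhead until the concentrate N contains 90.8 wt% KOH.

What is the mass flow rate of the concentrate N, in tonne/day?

3037 tonne/day

KOH entering = 2360×0.601 + 823×0.697 + 2080×0.368 = 2757.4 tonne/day.
All KOH reports to N, so N = 2757.4/0.908 = 3036.8 tonne/day.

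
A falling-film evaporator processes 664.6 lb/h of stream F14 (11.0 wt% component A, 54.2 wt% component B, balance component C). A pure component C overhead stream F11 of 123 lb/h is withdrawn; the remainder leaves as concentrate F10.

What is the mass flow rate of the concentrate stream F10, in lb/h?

Concentrate = 664.6 − 123 = 541.6 lb/h.

541.6 lb/h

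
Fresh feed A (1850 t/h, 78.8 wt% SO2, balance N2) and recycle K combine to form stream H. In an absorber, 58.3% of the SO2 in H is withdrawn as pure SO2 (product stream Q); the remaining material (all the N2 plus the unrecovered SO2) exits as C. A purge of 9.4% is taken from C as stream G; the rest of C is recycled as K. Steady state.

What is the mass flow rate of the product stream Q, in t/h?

SO2 in H: m_A = 1850×0.788 + (1−0.094)·(1−0.583)·m_A, so m_A = 1457.8/0.6222 = 2343 t/h.
Product Q = 0.583×2343 = 1366 t/h.

1366 t/h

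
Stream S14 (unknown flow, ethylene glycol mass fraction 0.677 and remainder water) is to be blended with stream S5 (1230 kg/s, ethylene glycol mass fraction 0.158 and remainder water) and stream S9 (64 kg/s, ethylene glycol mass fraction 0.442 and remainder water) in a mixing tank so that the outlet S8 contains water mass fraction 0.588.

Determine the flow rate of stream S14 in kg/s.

1172 kg/s

Let S14 be the unknown flow. Total out = 1294 + S14.
water balance: 1071.4 + 0.323·S14 = 0.588·(1294 + S14)
(0.323 − 0.588)·S14 = 0.588×1294 − 1071.4 = -310.5
S14 = -310.5 / -0.265 = 1171.7 kg/s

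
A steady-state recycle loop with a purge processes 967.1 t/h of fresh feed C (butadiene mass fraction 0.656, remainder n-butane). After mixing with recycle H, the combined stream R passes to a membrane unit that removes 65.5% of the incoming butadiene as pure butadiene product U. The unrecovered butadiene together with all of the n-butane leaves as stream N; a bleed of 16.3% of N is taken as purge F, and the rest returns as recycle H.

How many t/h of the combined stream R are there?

n-butane enters only via C and leaves only via the purge: 967.1×0.344 = 0.163×(n-butane in N), and the membrane unit passes all n-butane, so n-butane in R = n-butane in N = 2041 t/h.
butadiene in R: m_A = 967.1×0.656 + (1−0.163)·(1−0.655)·m_A, so m_A = 634.42/0.7112 = 891.99 t/h.
R = 891.99 + 2041 = 2933 t/h.

2933 t/h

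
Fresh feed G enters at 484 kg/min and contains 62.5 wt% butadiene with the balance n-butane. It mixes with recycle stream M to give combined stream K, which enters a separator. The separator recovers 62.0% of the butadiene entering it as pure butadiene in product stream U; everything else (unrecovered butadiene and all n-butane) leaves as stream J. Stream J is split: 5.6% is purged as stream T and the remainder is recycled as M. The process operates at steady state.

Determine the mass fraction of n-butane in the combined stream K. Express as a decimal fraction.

0.873

n-butane enters only via G and leaves only via the purge: 484×0.375 = 0.056×(n-butane in J), and the separator passes all n-butane, so n-butane in K = n-butane in J = 3241.1 kg/min.
butadiene in K: m_A = 484×0.625 + (1−0.056)·(1−0.620)·m_A, so m_A = 302.5/0.6413 = 471.71 kg/min.
K = 471.71 + 3241.1 = 3712.8 kg/min.
n-butane fraction in K = 3241.1/3712.8 = 0.873.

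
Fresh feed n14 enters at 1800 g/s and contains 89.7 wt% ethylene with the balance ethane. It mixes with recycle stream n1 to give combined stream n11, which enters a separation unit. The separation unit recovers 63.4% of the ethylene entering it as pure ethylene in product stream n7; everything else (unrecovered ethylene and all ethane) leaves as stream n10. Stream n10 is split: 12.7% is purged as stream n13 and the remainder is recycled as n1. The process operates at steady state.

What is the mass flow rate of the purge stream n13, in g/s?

ethane enters only via n14 and leaves only via the purge: 1800×0.103 = 0.127×(ethane in n10), and the separation unit passes all ethane, so ethane in n11 = ethane in n10 = 1459.8 g/s.
ethylene in n11: m_A = 1800×0.897 + (1−0.127)·(1−0.634)·m_A, so m_A = 1614.6/0.6805 = 2372.7 g/s.
n10 = (1−0.634)×2372.7 + 1459.8 = 2328.3 g/s.
Purge n13 = 0.127×2328.3 = 295.69 g/s.

295.7 g/s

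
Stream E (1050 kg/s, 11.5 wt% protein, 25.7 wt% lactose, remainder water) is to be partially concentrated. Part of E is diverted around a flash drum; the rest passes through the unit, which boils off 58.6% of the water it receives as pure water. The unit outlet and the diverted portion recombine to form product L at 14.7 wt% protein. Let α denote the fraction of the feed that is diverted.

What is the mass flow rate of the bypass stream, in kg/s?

428.9 kg/s

All 1050×0.115 = 120.75 kg/s of protein reaches L, so L = 120.75/0.147 = 821.43 kg/s and vapour = 228.57 kg/s.
The evaporator receives (1−α)·1050 of feed at 0.628 water and removes 0.586 of that water:
0.586×0.628×(1−α)×1050 = 228.57
(1−α) = 228.57/386.41 = 0.5915;  α = 0.4085.
Bypass flow = 0.4085×1050 = 428.9 kg/s.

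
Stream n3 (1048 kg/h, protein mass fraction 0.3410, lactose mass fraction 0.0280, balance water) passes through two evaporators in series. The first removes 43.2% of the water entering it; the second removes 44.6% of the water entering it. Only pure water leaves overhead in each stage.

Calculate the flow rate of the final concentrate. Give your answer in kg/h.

594.8 kg/h

water in feed = 1048×0.631 = 661.29 kg/h.
After stage 1: water left = (1−0.432)×661.29 = 375.61; stream total = 762.32 kg/h.
After stage 2: water left = (1−0.446)×375.61 = 208.09; final concentrate = 594.8 kg/h.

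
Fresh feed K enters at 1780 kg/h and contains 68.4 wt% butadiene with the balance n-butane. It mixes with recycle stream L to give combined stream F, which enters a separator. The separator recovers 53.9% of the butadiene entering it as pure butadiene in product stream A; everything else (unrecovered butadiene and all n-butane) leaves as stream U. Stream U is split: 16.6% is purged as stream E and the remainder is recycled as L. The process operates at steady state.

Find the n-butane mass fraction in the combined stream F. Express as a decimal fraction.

0.6314

n-butane enters only via K and leaves only via the purge: 1780×0.316 = 0.166×(n-butane in U), and the separator passes all n-butane, so n-butane in F = n-butane in U = 3388.4 kg/h.
butadiene in F: m_A = 1780×0.684 + (1−0.166)·(1−0.539)·m_A, so m_A = 1217.5/0.6155 = 1978 kg/h.
F = 1978 + 3388.4 = 5366.4 kg/h.
n-butane fraction in F = 3388.4/5366.4 = 0.6314.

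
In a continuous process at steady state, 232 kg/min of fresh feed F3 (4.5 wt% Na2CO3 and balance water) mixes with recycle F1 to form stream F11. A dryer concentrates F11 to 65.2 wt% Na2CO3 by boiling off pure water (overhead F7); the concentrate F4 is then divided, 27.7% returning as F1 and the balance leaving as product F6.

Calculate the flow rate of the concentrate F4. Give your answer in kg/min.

Overall Na2CO3 balance (none leaves overhead): Na2CO3 in fresh feed = Na2CO3 in product, i.e. 232×0.045 = (1−0.277)·F4·0.652.
F4 = 10.44/(0.652×0.723) = 22.147 kg/min.

22.15 kg/min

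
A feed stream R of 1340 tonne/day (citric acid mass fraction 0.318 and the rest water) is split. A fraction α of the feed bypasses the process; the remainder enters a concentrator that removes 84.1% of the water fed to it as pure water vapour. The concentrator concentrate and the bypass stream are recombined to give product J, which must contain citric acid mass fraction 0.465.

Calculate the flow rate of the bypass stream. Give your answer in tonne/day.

601.4 tonne/day

All 1340×0.318 = 426.12 tonne/day of citric acid reaches J, so J = 426.12/0.465 = 916.39 tonne/day and vapour = 423.61 tonne/day.
The evaporator receives (1−α)·1340 of feed at 0.682 water and removes 0.841 of that water:
0.841×0.682×(1−α)×1340 = 423.61
(1−α) = 423.61/768.57 = 0.5512;  α = 0.4488.
Bypass flow = 0.4488×1340 = 601.43 tonne/day.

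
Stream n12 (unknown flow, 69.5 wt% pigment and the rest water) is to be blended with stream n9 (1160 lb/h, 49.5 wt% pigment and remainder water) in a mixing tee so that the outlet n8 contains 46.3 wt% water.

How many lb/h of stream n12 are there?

308.4 lb/h

Let n12 be the unknown flow. Total out = 1160 + n12.
water balance: 585.8 + 0.305·n12 = 0.463·(1160 + n12)
(0.305 − 0.463)·n12 = 0.463×1160 − 585.8 = -48.72
n12 = -48.72 / -0.158 = 308.35 lb/h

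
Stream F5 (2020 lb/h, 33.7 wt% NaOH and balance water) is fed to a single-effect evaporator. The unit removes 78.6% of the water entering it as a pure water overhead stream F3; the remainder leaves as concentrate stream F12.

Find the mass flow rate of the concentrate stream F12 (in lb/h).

water entering = 2020×0.663 = 1339.3 lb/h; overhead removed = 0.786×1339.3 = 1052.7 lb/h.
Concentrate = 2020 − 1052.7 = 967.34 lb/h.

967.3 lb/h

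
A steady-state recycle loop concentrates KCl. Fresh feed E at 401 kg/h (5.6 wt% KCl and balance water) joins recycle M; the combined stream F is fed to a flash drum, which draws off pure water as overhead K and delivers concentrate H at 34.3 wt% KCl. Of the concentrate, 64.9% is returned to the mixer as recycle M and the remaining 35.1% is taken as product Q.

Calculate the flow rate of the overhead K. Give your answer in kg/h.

335.5 kg/h

Overall KCl balance (none leaves overhead): KCl in fresh feed = KCl in product, i.e. 401×0.056 = (1−0.649)·H·0.343.
H = 22.456/(0.343×0.351) = 186.52 kg/h.
Recycle M = 0.649×186.52 = 121.05 kg/h.
Combined feed F = 401 + 121.05 = 522.05 kg/h.
Overhead K = F − H = 522.05 − 186.52 = 335.53 kg/h.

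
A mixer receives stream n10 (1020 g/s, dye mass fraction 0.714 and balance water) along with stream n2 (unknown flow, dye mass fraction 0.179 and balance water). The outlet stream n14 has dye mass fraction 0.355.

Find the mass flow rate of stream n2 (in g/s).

Let n2 be the unknown flow. Total out = 1020 + n2.
dye balance: 728.28 + 0.179·n2 = 0.355·(1020 + n2)
(0.179 − 0.355)·n2 = 0.355×1020 − 728.28 = -366.18
n2 = -366.18 / -0.176 = 2080.6 g/s

2081 g/s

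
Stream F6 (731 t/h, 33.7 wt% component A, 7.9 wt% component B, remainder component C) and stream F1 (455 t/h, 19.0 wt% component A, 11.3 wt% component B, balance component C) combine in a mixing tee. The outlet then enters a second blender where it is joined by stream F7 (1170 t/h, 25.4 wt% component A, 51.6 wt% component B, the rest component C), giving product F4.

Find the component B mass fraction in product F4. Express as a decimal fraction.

Overall, product flow = 2356 t/h.
component B in = 731×0.079 + 455×0.113 + 1170×0.516 = 712.88 t/h.
component B fraction in F4 = 0.303.

0.303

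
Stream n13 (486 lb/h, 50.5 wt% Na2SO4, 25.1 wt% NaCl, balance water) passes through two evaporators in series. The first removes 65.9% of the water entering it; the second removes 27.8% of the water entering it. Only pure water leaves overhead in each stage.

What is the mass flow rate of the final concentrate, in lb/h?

water in feed = 486×0.244 = 118.58 lb/h.
After stage 1: water left = (1−0.659)×118.58 = 40.437; stream total = 407.85 lb/h.
After stage 2: water left = (1−0.278)×40.437 = 29.196; final concentrate = 396.61 lb/h.

396.6 lb/h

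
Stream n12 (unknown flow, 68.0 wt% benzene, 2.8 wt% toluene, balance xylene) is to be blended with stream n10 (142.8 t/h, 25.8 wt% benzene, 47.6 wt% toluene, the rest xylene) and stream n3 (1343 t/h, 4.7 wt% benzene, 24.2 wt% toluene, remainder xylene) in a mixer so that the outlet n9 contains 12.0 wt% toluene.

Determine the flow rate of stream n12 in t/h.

2334 t/h

Let n12 be the unknown flow. Total out = 1485.8 + n12.
toluene balance: 392.98 + 0.028·n12 = 0.120·(1485.8 + n12)
(0.028 − 0.120)·n12 = 0.120×1485.8 − 392.98 = -214.68
n12 = -214.68 / -0.092 = 2333.5 t/h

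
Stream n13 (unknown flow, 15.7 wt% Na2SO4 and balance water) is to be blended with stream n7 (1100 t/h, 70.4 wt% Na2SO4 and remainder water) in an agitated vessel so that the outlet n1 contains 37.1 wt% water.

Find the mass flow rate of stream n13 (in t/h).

174.8 t/h

Let n13 be the unknown flow. Total out = 1100 + n13.
water balance: 325.6 + 0.843·n13 = 0.371·(1100 + n13)
(0.843 − 0.371)·n13 = 0.371×1100 − 325.6 = 82.5
n13 = 82.5 / 0.472 = 174.79 t/h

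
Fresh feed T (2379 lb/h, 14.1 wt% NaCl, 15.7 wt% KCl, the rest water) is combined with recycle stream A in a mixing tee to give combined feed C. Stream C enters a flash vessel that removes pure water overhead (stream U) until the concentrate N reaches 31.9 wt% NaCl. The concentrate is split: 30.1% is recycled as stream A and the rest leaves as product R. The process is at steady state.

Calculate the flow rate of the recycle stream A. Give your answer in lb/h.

Overall NaCl balance (none leaves overhead): NaCl in fresh feed = NaCl in product, i.e. 2379×0.141 = (1−0.301)·N·0.319.
N = 335.44/(0.319×0.699) = 1504.3 lb/h.
Recycle A = 0.301×1504.3 = 452.81 lb/h.

452.8 lb/h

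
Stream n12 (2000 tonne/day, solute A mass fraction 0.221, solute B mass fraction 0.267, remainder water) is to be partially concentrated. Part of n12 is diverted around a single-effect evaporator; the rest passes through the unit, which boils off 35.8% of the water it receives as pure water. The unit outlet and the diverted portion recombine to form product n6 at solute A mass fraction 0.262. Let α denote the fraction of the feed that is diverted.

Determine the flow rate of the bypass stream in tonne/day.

292.5 tonne/day

All 2000×0.221 = 442 tonne/day of solute A reaches n6, so n6 = 442/0.262 = 1687 tonne/day and vapour = 312.98 tonne/day.
The evaporator receives (1−α)·2000 of feed at 0.512 water and removes 0.358 of that water:
0.358×0.512×(1−α)×2000 = 312.98
(1−α) = 312.98/366.59 = 0.8537;  α = 0.1463.
Bypass flow = 0.1463×2000 = 292.5 tonne/day.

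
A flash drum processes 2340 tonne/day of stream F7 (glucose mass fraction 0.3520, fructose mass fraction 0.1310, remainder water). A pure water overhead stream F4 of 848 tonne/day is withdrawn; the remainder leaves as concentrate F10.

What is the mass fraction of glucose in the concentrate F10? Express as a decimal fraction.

0.5521

glucose is not removed: 2340×0.352 = 823.68 tonne/day of glucose enters F10.
Concentrate = 2340 − 848 = 1492 tonne/day.
Mass fraction = 823.68/1492 = 0.5521.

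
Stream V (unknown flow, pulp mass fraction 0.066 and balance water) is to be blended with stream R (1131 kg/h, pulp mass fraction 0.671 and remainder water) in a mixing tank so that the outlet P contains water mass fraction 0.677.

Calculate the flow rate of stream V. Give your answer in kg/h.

1531 kg/h

Let V be the unknown flow. Total out = 1131 + V.
water balance: 372.1 + 0.934·V = 0.677·(1131 + V)
(0.934 − 0.677)·V = 0.677×1131 − 372.1 = 393.59
V = 393.59 / 0.257 = 1531.5 kg/h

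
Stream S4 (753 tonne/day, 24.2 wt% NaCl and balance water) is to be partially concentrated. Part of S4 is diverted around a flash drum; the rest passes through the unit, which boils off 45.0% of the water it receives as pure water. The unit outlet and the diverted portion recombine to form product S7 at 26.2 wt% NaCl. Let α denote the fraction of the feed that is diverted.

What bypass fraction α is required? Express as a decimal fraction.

0.776

All 753×0.242 = 182.23 tonne/day of NaCl reaches S7, so S7 = 182.23/0.262 = 695.52 tonne/day and vapour = 57.481 tonne/day.
The evaporator receives (1−α)·753 of feed at 0.758 water and removes 0.450 of that water:
0.450×0.758×(1−α)×753 = 57.481
(1−α) = 57.481/256.85 = 0.2238;  α = 0.7762.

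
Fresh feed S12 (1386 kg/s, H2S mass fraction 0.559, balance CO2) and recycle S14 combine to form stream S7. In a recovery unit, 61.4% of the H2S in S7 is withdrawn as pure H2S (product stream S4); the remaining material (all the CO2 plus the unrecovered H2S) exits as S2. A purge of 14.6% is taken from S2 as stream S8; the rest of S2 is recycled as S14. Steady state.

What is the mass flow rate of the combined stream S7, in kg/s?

5342 kg/s

CO2 enters only via S12 and leaves only via the purge: 1386×0.441 = 0.146×(CO2 in S2), and the recovery unit passes all CO2, so CO2 in S7 = CO2 in S2 = 4186.5 kg/s.
H2S in S7: m_A = 1386×0.559 + (1−0.146)·(1−0.614)·m_A, so m_A = 774.77/0.6704 = 1155.8 kg/s.
S7 = 1155.8 + 4186.5 = 5342.2 kg/s.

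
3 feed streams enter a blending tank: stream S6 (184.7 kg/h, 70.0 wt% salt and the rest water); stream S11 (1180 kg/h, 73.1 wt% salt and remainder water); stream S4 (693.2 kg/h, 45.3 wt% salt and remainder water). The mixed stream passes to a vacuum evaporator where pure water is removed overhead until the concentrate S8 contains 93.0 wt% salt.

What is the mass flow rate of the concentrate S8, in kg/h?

1404 kg/h

salt entering = 184.7×0.700 + 1180×0.731 + 693.2×0.453 = 1305.9 kg/h.
All salt reports to S8, so S8 = 1305.9/0.930 = 1404.2 kg/h.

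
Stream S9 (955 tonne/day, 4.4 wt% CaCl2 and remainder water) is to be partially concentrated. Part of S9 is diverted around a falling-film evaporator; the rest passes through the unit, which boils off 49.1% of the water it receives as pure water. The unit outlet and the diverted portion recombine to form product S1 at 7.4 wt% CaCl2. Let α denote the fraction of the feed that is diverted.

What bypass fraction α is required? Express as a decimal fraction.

All 955×0.044 = 42.02 tonne/day of CaCl2 reaches S1, so S1 = 42.02/0.074 = 567.84 tonne/day and vapour = 387.16 tonne/day.
The evaporator receives (1−α)·955 of feed at 0.956 water and removes 0.491 of that water:
0.491×0.956×(1−α)×955 = 387.16
(1−α) = 387.16/448.27 = 0.8637;  α = 0.1363.

0.136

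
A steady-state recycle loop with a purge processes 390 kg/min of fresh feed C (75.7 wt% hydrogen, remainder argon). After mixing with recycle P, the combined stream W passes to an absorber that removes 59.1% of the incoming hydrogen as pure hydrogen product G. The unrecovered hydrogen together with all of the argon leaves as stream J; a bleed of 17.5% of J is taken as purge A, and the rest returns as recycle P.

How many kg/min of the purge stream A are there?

argon enters only via C and leaves only via the purge: 390×0.243 = 0.175×(argon in J), and the absorber passes all argon, so argon in W = argon in J = 541.54 kg/min.
hydrogen in W: m_A = 390×0.757 + (1−0.175)·(1−0.591)·m_A, so m_A = 295.23/0.6626 = 445.58 kg/min.
J = (1−0.591)×445.58 + 541.54 = 723.78 kg/min.
Purge A = 0.175×723.78 = 126.66 kg/min.

126.7 kg/min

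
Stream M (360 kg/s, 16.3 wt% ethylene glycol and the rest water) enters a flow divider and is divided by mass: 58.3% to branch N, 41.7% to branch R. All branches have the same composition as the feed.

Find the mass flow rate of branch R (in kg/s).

150.1 kg/s

Branch R flow = 0.417×360 = 150.12 kg/s.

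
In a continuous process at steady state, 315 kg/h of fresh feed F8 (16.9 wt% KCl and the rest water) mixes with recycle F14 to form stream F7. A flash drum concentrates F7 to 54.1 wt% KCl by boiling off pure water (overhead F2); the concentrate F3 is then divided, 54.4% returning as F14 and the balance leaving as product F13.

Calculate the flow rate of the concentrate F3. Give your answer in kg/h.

Overall KCl balance (none leaves overhead): KCl in fresh feed = KCl in product, i.e. 315×0.169 = (1−0.544)·F3·0.541.
F3 = 53.235/(0.541×0.456) = 215.79 kg/h.

215.8 kg/h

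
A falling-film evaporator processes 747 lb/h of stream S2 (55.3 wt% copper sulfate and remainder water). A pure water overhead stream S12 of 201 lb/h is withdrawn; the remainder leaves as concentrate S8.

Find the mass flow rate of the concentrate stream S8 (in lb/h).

Concentrate = 747 − 201 = 546 lb/h.

546 lb/h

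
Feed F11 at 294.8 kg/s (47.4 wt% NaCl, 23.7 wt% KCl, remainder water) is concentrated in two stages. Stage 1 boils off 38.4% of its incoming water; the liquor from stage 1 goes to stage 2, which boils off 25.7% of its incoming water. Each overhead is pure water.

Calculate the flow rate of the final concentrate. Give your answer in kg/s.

248.6 kg/s

water in feed = 294.8×0.289 = 85.197 kg/s.
After stage 1: water left = (1−0.384)×85.197 = 52.481; stream total = 262.08 kg/s.
After stage 2: water left = (1−0.257)×52.481 = 38.994; final concentrate = 248.6 kg/s.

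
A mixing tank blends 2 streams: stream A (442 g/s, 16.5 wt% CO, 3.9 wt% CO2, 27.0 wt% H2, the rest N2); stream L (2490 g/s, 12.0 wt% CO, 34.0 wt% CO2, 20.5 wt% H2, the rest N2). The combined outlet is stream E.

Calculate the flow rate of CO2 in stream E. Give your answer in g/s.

863.8 g/s

CO2 out = CO2 in = 442×0.039 + 2490×0.340 = 863.84 g/s.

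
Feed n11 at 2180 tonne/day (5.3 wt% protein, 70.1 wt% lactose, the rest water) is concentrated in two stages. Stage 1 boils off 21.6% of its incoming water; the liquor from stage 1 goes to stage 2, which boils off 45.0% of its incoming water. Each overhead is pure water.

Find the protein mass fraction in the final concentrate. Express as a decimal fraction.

0.062

water in feed = 2180×0.246 = 536.28 tonne/day.
After stage 1: water left = (1−0.216)×536.28 = 420.44; stream total = 2064.2 tonne/day.
After stage 2: water left = (1−0.450)×420.44 = 231.24; final concentrate = 1875 tonne/day.
protein fraction = 115.54/1875 = 0.062.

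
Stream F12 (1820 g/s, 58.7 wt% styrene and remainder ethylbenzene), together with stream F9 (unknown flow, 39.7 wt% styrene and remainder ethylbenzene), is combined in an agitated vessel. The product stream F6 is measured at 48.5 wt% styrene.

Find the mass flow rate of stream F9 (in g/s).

Let F9 be the unknown flow. Total out = 1820 + F9.
styrene balance: 1068.3 + 0.397·F9 = 0.485·(1820 + F9)
(0.397 − 0.485)·F9 = 0.485×1820 − 1068.3 = -185.64
F9 = -185.64 / -0.088 = 2109.5 g/s

2110 g/s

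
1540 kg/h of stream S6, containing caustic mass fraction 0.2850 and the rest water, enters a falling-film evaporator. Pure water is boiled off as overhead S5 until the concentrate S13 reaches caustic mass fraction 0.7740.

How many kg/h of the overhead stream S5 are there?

972.9 kg/h

caustic is conserved: 1540×0.285 = 438.9 kg/h all reports to the concentrate.
Concentrate = 438.9/(target fraction) = 567.05 kg/h.
Overhead = 1540 − 567.05 = 972.95 kg/h.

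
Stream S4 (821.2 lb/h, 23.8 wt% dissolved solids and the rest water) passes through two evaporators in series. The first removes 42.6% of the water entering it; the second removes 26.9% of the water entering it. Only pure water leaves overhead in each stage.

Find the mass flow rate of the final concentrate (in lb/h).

458 lb/h

water in feed = 821.2×0.762 = 625.75 lb/h.
After stage 1: water left = (1−0.426)×625.75 = 359.18; stream total = 554.63 lb/h.
After stage 2: water left = (1−0.269)×359.18 = 262.56; final concentrate = 458.01 lb/h.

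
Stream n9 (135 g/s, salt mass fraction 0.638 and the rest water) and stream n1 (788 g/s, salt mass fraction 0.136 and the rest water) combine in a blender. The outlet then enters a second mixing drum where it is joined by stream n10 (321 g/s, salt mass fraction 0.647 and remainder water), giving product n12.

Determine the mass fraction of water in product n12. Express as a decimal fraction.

0.678

Overall, product flow = 1244 g/s.
water in = 135×0.362 + 788×0.864 + 321×0.353 = 843.01 g/s.
water fraction in n12 = 0.678.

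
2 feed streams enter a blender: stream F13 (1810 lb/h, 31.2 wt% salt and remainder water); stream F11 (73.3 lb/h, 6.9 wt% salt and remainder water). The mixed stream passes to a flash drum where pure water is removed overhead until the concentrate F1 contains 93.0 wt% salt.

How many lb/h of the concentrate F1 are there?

612.7 lb/h

salt entering = 1810×0.312 + 73.3×0.069 = 569.78 lb/h.
All salt reports to F1, so F1 = 569.78/0.930 = 612.66 lb/h.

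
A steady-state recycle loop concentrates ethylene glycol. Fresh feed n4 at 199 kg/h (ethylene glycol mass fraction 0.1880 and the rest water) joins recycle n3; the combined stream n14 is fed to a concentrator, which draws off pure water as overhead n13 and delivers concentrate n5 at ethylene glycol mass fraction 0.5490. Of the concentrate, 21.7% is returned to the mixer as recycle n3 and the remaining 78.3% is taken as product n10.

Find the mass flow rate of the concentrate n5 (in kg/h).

Overall ethylene glycol balance (none leaves overhead): ethylene glycol in fresh feed = ethylene glycol in product, i.e. 199×0.188 = (1−0.217)·n5·0.549.
n5 = 37.412/(0.549×0.783) = 87.032 kg/h.

87.03 kg/h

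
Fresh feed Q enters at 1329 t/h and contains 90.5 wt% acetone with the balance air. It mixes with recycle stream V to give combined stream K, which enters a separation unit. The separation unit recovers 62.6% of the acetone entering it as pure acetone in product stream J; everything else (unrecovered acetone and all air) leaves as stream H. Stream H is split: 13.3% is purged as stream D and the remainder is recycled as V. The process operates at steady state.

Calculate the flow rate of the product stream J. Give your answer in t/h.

acetone in K: m_A = 1329×0.905 + (1−0.133)·(1−0.626)·m_A, so m_A = 1202.7/0.6757 = 1779.9 t/h.
Product J = 0.626×1779.9 = 1114.2 t/h.

1114 t/h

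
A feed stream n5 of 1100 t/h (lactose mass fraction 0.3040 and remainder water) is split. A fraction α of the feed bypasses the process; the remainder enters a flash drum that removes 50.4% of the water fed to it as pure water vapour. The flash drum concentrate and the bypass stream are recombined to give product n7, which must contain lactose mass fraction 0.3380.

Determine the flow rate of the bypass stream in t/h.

784.6 t/h

All 1100×0.304 = 334.4 t/h of lactose reaches n7, so n7 = 334.4/0.338 = 989.35 t/h and vapour = 110.65 t/h.
The evaporator receives (1−α)·1100 of feed at 0.696 water and removes 0.504 of that water:
0.504×0.696×(1−α)×1100 = 110.65
(1−α) = 110.65/385.86 = 0.2868;  α = 0.7132.
Bypass flow = 0.7132×1100 = 784.56 t/h.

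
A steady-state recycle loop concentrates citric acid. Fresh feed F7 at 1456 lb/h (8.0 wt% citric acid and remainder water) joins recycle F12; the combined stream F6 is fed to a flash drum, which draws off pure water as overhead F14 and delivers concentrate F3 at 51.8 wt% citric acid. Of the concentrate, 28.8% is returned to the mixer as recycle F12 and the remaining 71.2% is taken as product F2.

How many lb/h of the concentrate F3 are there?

315.8 lb/h

Overall citric acid balance (none leaves overhead): citric acid in fresh feed = citric acid in product, i.e. 1456×0.080 = (1−0.288)·F3·0.518.
F3 = 116.48/(0.518×0.712) = 315.82 lb/h.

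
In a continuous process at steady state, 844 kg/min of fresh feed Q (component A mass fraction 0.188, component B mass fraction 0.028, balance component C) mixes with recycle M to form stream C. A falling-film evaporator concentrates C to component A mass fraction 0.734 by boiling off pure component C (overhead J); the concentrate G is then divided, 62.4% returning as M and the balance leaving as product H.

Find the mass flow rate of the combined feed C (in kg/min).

1203 kg/min

Overall component A balance (none leaves overhead): component A in fresh feed = component A in product, i.e. 844×0.188 = (1−0.624)·G·0.734.
G = 158.67/(0.734×0.376) = 574.93 kg/min.
Recycle M = 0.624×574.93 = 358.76 kg/min.
Combined feed C = 844 + 358.76 = 1202.8 kg/min.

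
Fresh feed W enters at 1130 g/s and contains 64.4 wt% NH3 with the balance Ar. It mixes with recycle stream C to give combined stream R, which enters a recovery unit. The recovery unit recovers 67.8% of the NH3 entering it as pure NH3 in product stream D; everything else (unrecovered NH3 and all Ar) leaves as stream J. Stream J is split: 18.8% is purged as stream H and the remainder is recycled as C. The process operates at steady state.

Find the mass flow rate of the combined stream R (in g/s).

3125 g/s

Ar enters only via W and leaves only via the purge: 1130×0.356 = 0.188×(Ar in J), and the recovery unit passes all Ar, so Ar in R = Ar in J = 2139.8 g/s.
NH3 in R: m_A = 1130×0.644 + (1−0.188)·(1−0.678)·m_A, so m_A = 727.72/0.7385 = 985.35 g/s.
R = 985.35 + 2139.8 = 3125.1 g/s.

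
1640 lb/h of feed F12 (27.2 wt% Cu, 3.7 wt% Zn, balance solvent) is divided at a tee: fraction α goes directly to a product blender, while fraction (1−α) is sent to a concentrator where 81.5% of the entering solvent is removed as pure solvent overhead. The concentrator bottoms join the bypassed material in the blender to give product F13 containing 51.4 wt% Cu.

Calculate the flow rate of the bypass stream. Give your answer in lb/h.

All 1640×0.272 = 446.08 lb/h of Cu reaches F13, so F13 = 446.08/0.514 = 867.86 lb/h and vapour = 772.14 lb/h.
The evaporator receives (1−α)·1640 of feed at 0.691 solvent and removes 0.815 of that solvent:
0.815×0.691×(1−α)×1640 = 772.14
(1−α) = 772.14/923.59 = 0.8360;  α = 0.1640.
Bypass flow = 0.1640×1640 = 268.93 lb/h.

268.9 lb/h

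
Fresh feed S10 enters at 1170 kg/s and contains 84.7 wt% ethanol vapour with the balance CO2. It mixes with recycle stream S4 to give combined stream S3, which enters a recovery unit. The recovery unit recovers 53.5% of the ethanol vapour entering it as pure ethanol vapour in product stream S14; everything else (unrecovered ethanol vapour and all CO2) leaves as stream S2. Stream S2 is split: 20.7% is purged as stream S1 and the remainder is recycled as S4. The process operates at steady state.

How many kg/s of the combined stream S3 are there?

2435 kg/s

CO2 enters only via S10 and leaves only via the purge: 1170×0.153 = 0.207×(CO2 in S2), and the recovery unit passes all CO2, so CO2 in S3 = CO2 in S2 = 864.78 kg/s.
ethanol vapour in S3: m_A = 1170×0.847 + (1−0.207)·(1−0.535)·m_A, so m_A = 990.99/0.6313 = 1569.9 kg/s.
S3 = 1569.9 + 864.78 = 2434.7 kg/s.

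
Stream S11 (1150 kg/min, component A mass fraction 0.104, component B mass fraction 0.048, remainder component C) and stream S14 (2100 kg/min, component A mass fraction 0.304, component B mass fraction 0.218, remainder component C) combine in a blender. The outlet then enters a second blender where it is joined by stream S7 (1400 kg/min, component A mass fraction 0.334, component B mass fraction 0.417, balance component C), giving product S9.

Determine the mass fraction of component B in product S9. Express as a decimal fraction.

Overall, product flow = 4650 kg/min.
component B in = 1150×0.048 + 2100×0.218 + 1400×0.417 = 1096.8 kg/min.
component B fraction in S9 = 0.236.

0.236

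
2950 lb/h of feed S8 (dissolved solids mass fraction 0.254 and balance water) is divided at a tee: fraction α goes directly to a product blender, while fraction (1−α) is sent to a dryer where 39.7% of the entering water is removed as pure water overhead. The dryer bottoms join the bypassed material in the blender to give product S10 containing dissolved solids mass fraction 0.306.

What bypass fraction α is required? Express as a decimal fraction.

All 2950×0.254 = 749.3 lb/h of dissolved solids reaches S10, so S10 = 749.3/0.306 = 2448.7 lb/h and vapour = 501.31 lb/h.
The evaporator receives (1−α)·2950 of feed at 0.746 water and removes 0.397 of that water:
0.397×0.746×(1−α)×2950 = 501.31
(1−α) = 501.31/873.68 = 0.5738;  α = 0.4262.

0.426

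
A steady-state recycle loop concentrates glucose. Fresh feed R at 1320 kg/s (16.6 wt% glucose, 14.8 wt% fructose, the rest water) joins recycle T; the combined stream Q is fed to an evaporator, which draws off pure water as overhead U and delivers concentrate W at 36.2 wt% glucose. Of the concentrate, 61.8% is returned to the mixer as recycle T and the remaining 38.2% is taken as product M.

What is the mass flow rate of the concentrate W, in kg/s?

1585 kg/s

Overall glucose balance (none leaves overhead): glucose in fresh feed = glucose in product, i.e. 1320×0.166 = (1−0.618)·W·0.362.
W = 219.12/(0.362×0.382) = 1584.6 kg/s.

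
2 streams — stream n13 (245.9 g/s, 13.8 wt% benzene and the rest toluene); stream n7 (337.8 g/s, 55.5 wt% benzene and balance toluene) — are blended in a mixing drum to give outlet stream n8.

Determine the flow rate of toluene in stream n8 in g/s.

toluene out = toluene in = 245.9×0.862 + 337.8×0.445 = 362.29 g/s.

362.3 g/s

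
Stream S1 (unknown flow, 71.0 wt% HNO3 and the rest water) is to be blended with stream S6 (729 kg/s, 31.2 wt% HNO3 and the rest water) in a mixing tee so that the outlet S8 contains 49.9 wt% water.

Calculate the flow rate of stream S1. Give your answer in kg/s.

Let S1 be the unknown flow. Total out = 729 + S1.
water balance: 501.55 + 0.290·S1 = 0.499·(729 + S1)
(0.290 − 0.499)·S1 = 0.499×729 − 501.55 = -137.78
S1 = -137.78 / -0.209 = 659.24 kg/s

659.2 kg/s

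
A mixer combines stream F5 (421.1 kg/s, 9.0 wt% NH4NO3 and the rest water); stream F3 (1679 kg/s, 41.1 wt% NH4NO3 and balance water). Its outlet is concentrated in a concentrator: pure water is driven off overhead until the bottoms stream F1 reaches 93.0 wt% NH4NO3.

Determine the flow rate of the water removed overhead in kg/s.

NH4NO3 entering = 421.1×0.090 + 1679×0.411 = 727.97 kg/s.
All NH4NO3 reports to F1, so F1 = 727.97/0.930 = 782.76 kg/s.
Total feed = 2100.1 kg/s; overhead = 2100.1 − 782.76 = 1317.3 kg/s.

1317 kg/s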